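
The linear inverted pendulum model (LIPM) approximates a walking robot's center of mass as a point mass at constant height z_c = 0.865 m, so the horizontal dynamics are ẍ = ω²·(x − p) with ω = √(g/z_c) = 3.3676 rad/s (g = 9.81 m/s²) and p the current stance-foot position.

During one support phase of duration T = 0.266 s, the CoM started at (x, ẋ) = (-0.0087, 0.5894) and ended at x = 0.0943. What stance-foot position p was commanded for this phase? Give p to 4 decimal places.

ωT = 3.3676·0.266 = 0.895782; cosh(ωT) = 1.428769, sinh(ωT) = 1.020481
x(T) = p + (x₀−p)·cosh(ωT) + (ẋ₀/ω)·sinh(ωT) ⇒ p·(1 − cosh) = x(T) − x₀·cosh − (ẋ₀/ω)·sinh
numerator   = 0.0943 − (-0.0087)·1.428769 − (0.5894/3.3676)·1.020481 = -0.071875
denominator = 1 − 1.428769 = -0.428769
p = -0.071875 / -0.428769 = 0.1676

p = 0.1676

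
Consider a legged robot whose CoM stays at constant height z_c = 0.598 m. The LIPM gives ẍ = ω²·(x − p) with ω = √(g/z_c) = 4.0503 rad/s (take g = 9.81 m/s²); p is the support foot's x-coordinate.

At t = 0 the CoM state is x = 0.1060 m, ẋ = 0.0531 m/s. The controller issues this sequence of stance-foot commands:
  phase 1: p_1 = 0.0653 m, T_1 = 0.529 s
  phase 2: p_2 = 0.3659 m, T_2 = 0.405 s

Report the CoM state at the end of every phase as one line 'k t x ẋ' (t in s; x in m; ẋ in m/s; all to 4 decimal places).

1 0.5290 0.2962 0.9221
2 0.9340 0.7444 1.7664

phase 1: p=0.0653, T=0.529, ωT=2.142609, cosh=4.319494, sinh=4.202145; start (x,ẋ)=(0.106000, 0.053100) → end (x,ẋ)=(0.296194, 0.922077)
phase 2: p=0.3659, T=0.405, ωT=1.640372, cosh=2.675497, sinh=2.481589; start (x,ẋ)=(0.296194, 0.922077) → end (x,ẋ)=(0.744352, 1.766388)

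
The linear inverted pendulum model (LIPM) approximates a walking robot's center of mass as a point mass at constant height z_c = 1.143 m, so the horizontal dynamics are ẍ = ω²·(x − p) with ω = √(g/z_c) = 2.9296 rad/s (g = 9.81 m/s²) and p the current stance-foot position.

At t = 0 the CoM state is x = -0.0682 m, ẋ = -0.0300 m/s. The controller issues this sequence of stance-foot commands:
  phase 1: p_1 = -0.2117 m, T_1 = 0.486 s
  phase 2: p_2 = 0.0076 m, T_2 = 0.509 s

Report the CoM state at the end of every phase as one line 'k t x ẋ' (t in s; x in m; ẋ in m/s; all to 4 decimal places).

1 0.4860 0.0835 0.7564
2 0.9950 0.7292 2.2341

phase 1: p=-0.2117, T=0.486, ωT=1.423786, cosh=2.196806, sinh=1.956005; start (x,ẋ)=(-0.068200, -0.030000) → end (x,ẋ)=(0.083512, 0.756396)
phase 2: p=0.0076, T=0.509, ωT=1.491166, cosh=2.333692, sinh=2.108582; start (x,ẋ)=(0.083512, 0.756396) → end (x,ẋ)=(0.729171, 2.234124)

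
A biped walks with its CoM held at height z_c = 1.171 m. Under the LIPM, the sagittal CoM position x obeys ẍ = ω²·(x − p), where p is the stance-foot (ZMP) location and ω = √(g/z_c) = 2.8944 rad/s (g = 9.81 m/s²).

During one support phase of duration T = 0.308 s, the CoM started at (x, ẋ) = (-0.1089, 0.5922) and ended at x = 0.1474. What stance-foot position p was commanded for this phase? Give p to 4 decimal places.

p = -0.2238

ωT = 2.8944·0.308 = 0.891475; cosh(ωT) = 1.424388, sinh(ωT) = 1.014337
x(T) = p + (x₀−p)·cosh(ωT) + (ẋ₀/ω)·sinh(ωT) ⇒ p·(1 − cosh) = x(T) − x₀·cosh − (ẋ₀/ω)·sinh
numerator   = 0.1474 − (-0.1089)·1.424388 − (0.5922/2.8944)·1.014337 = 0.094980
denominator = 1 − 1.424388 = -0.424388
p = 0.094980 / -0.424388 = -0.2238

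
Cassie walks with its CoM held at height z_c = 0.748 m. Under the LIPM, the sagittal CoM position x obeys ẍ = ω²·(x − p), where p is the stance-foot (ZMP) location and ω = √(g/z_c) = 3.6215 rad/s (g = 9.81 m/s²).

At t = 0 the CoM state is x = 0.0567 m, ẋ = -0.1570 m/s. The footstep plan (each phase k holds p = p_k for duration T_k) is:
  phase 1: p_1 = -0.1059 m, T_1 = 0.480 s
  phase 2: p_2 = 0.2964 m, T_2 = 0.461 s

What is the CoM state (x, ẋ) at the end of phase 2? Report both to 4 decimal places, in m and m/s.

x = 0.9945, ẋ = 2.7780

phase 1: p=-0.1059, T=0.480, ωT=1.738320, cosh=2.931798, sinh=2.755982; start (x,ẋ)=(0.056700, -0.157000) → end (x,ẋ)=(0.251332, 1.162584)
phase 2: p=0.2964, T=0.461, ωT=1.669512, cosh=2.748956, sinh=2.560617; start (x,ẋ)=(0.251332, 1.162584) → end (x,ẋ)=(0.994528, 2.777969)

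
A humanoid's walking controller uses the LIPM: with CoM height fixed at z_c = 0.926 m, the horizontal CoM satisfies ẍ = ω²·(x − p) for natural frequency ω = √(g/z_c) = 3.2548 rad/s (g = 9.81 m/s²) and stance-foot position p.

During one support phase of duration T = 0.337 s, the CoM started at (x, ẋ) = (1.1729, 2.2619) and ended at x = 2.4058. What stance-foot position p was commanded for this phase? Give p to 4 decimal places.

p = 0.7088

ωT = 3.2548·0.337 = 1.096868; cosh(ωT) = 1.664343, sinh(ωT) = 1.330428
x(T) = p + (x₀−p)·cosh(ωT) + (ẋ₀/ω)·sinh(ωT) ⇒ p·(1 − cosh) = x(T) − x₀·cosh − (ẋ₀/ω)·sinh
numerator   = 2.4058 − (1.1729)·1.664343 − (2.2619/3.2548)·1.330428 = -0.470879
denominator = 1 − 1.664343 = -0.664343
p = -0.470879 / -0.664343 = 0.7088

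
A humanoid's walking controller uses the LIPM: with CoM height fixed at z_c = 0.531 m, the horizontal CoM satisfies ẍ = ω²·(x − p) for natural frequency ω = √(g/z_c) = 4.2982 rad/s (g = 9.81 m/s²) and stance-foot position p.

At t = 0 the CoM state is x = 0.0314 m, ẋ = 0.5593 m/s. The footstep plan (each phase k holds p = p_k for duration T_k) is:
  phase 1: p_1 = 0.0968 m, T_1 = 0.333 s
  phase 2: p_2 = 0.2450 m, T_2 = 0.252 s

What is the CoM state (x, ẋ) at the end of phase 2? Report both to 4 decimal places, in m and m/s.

phase 1: p=0.0968, T=0.333, ωT=1.431301, cosh=2.211568, sinh=1.972570; start (x,ẋ)=(0.031400, 0.559300) → end (x,ẋ)=(0.208843, 0.682436)
phase 2: p=0.2450, T=0.252, ωT=1.083146, cosh=1.646244, sinh=1.307715; start (x,ẋ)=(0.208843, 0.682436) → end (x,ẋ)=(0.393105, 0.920222)

x = 0.3931, ẋ = 0.9202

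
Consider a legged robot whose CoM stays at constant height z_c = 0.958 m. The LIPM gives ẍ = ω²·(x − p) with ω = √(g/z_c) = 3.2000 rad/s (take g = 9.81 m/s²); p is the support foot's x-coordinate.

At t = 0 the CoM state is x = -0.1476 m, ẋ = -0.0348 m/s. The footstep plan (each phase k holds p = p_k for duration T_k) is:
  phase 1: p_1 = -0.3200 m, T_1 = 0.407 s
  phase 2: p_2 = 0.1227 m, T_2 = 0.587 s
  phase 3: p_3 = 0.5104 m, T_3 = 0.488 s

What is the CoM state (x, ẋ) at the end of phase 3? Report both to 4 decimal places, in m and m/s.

x = 1.9004, ẋ = 4.7487

phase 1: p=-0.3200, T=0.407, ωT=1.302400, cosh=1.974996, sinh=1.703118; start (x,ẋ)=(-0.147600, -0.034800) → end (x,ẋ)=(0.001968, 0.870846)
phase 2: p=0.1227, T=0.587, ωT=1.878400, cosh=3.347931, sinh=3.195097; start (x,ẋ)=(0.001968, 0.870846) → end (x,ẋ)=(0.588009, 1.681130)
phase 3: p=0.5104, T=0.488, ωT=1.561600, cosh=2.488121, sinh=2.278321; start (x,ẋ)=(0.588009, 1.681130) → end (x,ẋ)=(1.900423, 4.748673)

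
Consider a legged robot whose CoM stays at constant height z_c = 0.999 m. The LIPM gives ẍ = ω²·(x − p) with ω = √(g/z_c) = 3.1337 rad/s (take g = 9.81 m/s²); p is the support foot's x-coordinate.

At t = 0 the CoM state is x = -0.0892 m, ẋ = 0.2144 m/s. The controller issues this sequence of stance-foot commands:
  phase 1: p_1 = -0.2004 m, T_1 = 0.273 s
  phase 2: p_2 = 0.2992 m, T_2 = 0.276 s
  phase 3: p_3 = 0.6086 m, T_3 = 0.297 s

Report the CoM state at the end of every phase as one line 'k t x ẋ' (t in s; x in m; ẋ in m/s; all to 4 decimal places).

1 0.2730 0.0200 0.6336
2 0.5490 0.1064 0.0310
3 0.8460 -0.1167 -1.6402

phase 1: p=-0.2004, T=0.273, ωT=0.855500, cosh=1.388811, sinh=0.963740; start (x,ẋ)=(-0.089200, 0.214400) → end (x,ẋ)=(0.019972, 0.633593)
phase 2: p=0.2992, T=0.276, ωT=0.864901, cosh=1.397932, sinh=0.976839; start (x,ẋ)=(0.019972, 0.633593) → end (x,ẋ)=(0.106363, 0.030971)
phase 3: p=0.6086, T=0.297, ωT=0.930709, cosh=1.465290, sinh=1.071016; start (x,ẋ)=(0.106363, 0.030971) → end (x,ẋ)=(-0.116738, -1.640249)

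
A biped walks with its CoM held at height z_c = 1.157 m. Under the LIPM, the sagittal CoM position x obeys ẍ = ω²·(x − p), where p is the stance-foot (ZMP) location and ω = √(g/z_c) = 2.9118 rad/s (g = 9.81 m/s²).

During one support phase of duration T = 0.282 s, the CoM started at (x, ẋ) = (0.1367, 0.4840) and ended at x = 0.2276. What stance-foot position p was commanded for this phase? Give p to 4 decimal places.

p = 0.3091

ωT = 2.9118·0.282 = 0.821128; cosh(ωT) = 1.356498, sinh(ωT) = 0.916563
x(T) = p + (x₀−p)·cosh(ωT) + (ẋ₀/ω)·sinh(ωT) ⇒ p·(1 − cosh) = x(T) − x₀·cosh − (ẋ₀/ω)·sinh
numerator   = 0.2276 − (0.1367)·1.356498 − (0.4840/2.9118)·0.916563 = -0.110185
denominator = 1 − 1.356498 = -0.356498
p = -0.110185 / -0.356498 = 0.3091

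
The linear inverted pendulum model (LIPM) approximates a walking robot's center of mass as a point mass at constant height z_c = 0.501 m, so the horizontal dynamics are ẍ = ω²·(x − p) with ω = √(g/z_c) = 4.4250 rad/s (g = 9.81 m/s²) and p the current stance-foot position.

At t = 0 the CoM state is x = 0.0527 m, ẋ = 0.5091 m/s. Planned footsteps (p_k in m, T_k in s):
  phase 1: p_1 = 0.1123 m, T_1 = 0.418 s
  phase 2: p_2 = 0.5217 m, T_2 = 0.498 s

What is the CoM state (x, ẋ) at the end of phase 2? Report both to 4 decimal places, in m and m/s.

phase 1: p=0.1123, T=0.418, ωT=1.849650, cosh=3.257443, sinh=3.100151; start (x,ẋ)=(0.052700, 0.509100) → end (x,ẋ)=(0.274831, 0.840761)
phase 2: p=0.5217, T=0.498, ωT=2.203650, cosh=4.584207, sinh=4.473808; start (x,ẋ)=(0.274831, 0.840761) → end (x,ẋ)=(0.240038, -1.032934)

x = 0.2400, ẋ = -1.0329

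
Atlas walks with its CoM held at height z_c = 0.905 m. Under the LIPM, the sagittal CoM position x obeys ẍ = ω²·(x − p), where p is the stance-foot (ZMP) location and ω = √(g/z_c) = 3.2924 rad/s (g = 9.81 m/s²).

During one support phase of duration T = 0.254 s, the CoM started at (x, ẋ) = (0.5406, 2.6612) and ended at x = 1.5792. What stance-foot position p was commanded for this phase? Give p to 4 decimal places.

p = -0.2179

ωT = 3.2924·0.254 = 0.836270; cosh(ωT) = 1.370533, sinh(ωT) = 0.937209
x(T) = p + (x₀−p)·cosh(ωT) + (ẋ₀/ω)·sinh(ωT) ⇒ p·(1 − cosh) = x(T) − x₀·cosh − (ẋ₀/ω)·sinh
numerator   = 1.5792 − (0.5406)·1.370533 − (2.6612/3.2924)·0.937209 = 0.080757
denominator = 1 − 1.370533 = -0.370533
p = 0.080757 / -0.370533 = -0.2179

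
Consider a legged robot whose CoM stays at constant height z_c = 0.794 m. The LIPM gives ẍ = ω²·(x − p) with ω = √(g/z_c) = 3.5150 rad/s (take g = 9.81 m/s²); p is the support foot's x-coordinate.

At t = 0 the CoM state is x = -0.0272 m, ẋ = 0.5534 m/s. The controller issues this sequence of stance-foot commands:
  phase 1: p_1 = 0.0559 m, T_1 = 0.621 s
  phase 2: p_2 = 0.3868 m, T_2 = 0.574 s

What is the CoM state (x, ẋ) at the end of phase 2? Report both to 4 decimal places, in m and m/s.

phase 1: p=0.0559, T=0.621, ωT=2.182815, cosh=4.491984, sinh=4.379260; start (x,ẋ)=(-0.027200, 0.553400) → end (x,ẋ)=(0.372085, 1.206697)
phase 2: p=0.3868, T=0.574, ωT=2.017610, cosh=3.826651, sinh=3.693678; start (x,ẋ)=(0.372085, 1.206697) → end (x,ẋ)=(1.598528, 4.426559)

x = 1.5985, ẋ = 4.4266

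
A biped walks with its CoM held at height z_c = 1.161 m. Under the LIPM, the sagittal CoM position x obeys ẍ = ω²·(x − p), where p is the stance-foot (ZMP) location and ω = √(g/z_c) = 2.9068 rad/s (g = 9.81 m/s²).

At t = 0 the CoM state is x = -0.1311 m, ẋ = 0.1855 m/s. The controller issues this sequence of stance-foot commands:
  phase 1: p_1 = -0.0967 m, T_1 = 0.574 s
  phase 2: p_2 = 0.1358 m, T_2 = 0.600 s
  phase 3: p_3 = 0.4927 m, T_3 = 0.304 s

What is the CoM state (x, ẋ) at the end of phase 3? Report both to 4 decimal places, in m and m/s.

phase 1: p=-0.0967, T=0.574, ωT=1.668503, cosh=2.746376, sinh=2.557847; start (x,ẋ)=(-0.131100, 0.185500) → end (x,ẋ)=(-0.027944, 0.253684)
phase 2: p=0.1358, T=0.600, ωT=1.744080, cosh=2.947721, sinh=2.772915; start (x,ẋ)=(-0.027944, 0.253684) → end (x,ẋ)=(-0.104873, -0.572040)
phase 3: p=0.4927, T=0.304, ωT=0.883667, cosh=1.416511, sinh=1.003246; start (x,ẋ)=(-0.104873, -0.572040) → end (x,ẋ)=(-0.551201, -2.552964)

x = -0.5512, ẋ = -2.5530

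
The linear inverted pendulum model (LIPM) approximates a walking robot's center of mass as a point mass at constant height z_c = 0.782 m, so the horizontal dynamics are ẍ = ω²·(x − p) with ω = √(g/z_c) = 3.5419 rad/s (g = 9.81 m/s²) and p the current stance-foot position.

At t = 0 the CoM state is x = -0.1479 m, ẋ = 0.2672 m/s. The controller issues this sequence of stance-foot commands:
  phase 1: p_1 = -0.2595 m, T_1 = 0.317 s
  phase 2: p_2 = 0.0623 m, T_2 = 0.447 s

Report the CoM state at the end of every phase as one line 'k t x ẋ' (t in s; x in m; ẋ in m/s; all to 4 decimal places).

phase 1: p=-0.2595, T=0.317, ωT=1.122782, cosh=1.699383, sinh=1.374010; start (x,ẋ)=(-0.147900, 0.267200) → end (x,ẋ)=(0.033806, 0.997188)
phase 2: p=0.0623, T=0.447, ωT=1.583229, cosh=2.537985, sinh=2.332674; start (x,ẋ)=(0.033806, 0.997188) → end (x,ẋ)=(0.646725, 2.295430)

1 0.3170 0.0338 0.9972
2 0.7640 0.6467 2.2954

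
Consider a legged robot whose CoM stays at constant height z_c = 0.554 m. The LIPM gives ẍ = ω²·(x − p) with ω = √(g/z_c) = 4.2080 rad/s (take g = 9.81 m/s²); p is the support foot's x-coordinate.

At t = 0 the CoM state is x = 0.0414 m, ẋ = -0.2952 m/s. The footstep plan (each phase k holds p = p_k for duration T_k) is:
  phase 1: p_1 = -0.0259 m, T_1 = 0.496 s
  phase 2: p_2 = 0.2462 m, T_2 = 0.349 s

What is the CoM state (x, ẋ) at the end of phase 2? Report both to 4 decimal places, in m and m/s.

x = -0.4240, ẋ = -2.5730

phase 1: p=-0.0259, T=0.496, ωT=2.087168, cosh=4.093044, sinh=3.969007; start (x,ẋ)=(0.041400, -0.295200) → end (x,ẋ)=(-0.028872, -0.084250)
phase 2: p=0.2462, T=0.349, ωT=1.468592, cosh=2.286683, sinh=2.056433; start (x,ẋ)=(-0.028872, -0.084250) → end (x,ẋ)=(-0.423976, -2.572983)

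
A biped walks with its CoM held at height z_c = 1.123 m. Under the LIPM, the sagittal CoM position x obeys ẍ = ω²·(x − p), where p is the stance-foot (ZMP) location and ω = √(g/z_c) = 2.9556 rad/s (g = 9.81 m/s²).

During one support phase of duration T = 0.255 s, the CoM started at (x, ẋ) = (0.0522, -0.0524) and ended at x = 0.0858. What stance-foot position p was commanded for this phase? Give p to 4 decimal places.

ωT = 2.9556·0.255 = 0.753678; cosh(ωT) = 1.297717, sinh(ωT) = 0.827084
x(T) = p + (x₀−p)·cosh(ωT) + (ẋ₀/ω)·sinh(ωT) ⇒ p·(1 − cosh) = x(T) − x₀·cosh − (ẋ₀/ω)·sinh
numerator   = 0.0858 − (0.0522)·1.297717 − (-0.0524/2.9556)·0.827084 = 0.032723
denominator = 1 − 1.297717 = -0.297717
p = 0.032723 / -0.297717 = -0.1099

p = -0.1099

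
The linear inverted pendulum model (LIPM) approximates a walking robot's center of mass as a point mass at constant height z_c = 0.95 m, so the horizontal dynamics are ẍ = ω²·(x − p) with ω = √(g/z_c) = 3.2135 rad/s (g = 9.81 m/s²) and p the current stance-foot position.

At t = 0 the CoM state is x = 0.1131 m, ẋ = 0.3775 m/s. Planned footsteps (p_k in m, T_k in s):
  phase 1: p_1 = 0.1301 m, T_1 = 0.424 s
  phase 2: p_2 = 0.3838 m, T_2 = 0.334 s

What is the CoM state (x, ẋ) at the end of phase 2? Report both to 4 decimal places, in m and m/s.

x = 0.5375, ẋ = 0.8104

phase 1: p=0.1301, T=0.424, ωT=1.362524, cosh=2.081027, sinh=1.825013; start (x,ẋ)=(0.113100, 0.377500) → end (x,ẋ)=(0.309113, 0.685888)
phase 2: p=0.3838, T=0.334, ωT=1.073309, cosh=1.633459, sinh=1.291584; start (x,ẋ)=(0.309113, 0.685888) → end (x,ẋ)=(0.537476, 0.810380)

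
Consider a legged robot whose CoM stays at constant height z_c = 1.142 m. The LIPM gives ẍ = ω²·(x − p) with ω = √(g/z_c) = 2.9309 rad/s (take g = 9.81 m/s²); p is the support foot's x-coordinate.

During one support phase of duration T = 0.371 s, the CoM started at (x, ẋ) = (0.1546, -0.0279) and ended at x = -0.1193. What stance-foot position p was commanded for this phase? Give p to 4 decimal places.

ωT = 2.9309·0.371 = 1.087364; cosh(ωT) = 1.651774, sinh(ωT) = 1.314670
x(T) = p + (x₀−p)·cosh(ωT) + (ẋ₀/ω)·sinh(ωT) ⇒ p·(1 − cosh) = x(T) − x₀·cosh − (ẋ₀/ω)·sinh
numerator   = -0.1193 − (0.1546)·1.651774 − (-0.0279/2.9309)·1.314670 = -0.362150
denominator = 1 − 1.651774 = -0.651774
p = -0.362150 / -0.651774 = 0.5556

p = 0.5556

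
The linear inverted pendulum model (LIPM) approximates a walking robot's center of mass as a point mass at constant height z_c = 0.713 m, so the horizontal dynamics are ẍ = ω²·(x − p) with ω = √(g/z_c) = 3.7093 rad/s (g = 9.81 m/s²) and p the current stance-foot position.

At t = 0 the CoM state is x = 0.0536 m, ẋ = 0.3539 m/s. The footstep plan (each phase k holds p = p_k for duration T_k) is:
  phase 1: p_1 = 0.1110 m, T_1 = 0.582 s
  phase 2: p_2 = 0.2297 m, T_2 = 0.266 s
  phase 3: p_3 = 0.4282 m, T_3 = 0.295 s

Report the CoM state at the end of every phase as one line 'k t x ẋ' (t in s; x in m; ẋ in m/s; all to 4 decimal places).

1 0.5820 0.2668 0.6433
2 0.8480 0.4866 1.1414
3 1.1430 0.9332 2.1829

phase 1: p=0.1110, T=0.582, ωT=2.158813, cosh=4.388155, sinh=4.272693; start (x,ẋ)=(0.053600, 0.353900) → end (x,ẋ)=(0.266773, 0.643253)
phase 2: p=0.2297, T=0.266, ωT=0.986674, cosh=1.527556, sinh=1.154742; start (x,ẋ)=(0.266773, 0.643253) → end (x,ẋ)=(0.486581, 1.141397)
phase 3: p=0.4282, T=0.295, ωT=1.094243, cosh=1.660858, sinh=1.326065; start (x,ẋ)=(0.486581, 1.141397) → end (x,ẋ)=(0.933209, 2.182862)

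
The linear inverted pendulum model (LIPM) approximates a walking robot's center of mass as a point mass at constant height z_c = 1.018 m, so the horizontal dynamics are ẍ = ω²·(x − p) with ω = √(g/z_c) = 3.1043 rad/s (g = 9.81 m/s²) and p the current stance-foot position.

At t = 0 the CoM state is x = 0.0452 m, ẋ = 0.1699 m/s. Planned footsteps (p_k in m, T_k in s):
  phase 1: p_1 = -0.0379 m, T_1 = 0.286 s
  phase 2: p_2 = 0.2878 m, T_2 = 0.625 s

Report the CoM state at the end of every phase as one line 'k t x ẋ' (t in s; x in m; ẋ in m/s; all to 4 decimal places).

1 0.2860 0.1354 0.5017
2 0.9110 0.2973 0.1695

phase 1: p=-0.0379, T=0.286, ωT=0.887830, cosh=1.420699, sinh=1.009151; start (x,ẋ)=(0.045200, 0.169900) → end (x,ẋ)=(0.135392, 0.501705)
phase 2: p=0.2878, T=0.625, ωT=1.940187, cosh=3.551866, sinh=3.408189; start (x,ẋ)=(0.135392, 0.501705) → end (x,ẋ)=(0.297284, 0.169500)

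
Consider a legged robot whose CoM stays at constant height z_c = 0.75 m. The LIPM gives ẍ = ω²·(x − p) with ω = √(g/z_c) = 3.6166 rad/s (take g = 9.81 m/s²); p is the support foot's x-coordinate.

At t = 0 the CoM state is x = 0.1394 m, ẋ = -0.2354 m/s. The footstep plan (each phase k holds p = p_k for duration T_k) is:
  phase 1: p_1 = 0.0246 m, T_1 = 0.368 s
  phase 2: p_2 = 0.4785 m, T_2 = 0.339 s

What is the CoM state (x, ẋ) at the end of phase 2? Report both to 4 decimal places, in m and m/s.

phase 1: p=0.0246, T=0.368, ωT=1.330909, cosh=2.024359, sinh=1.760122; start (x,ẋ)=(0.139400, -0.235400) → end (x,ẋ)=(0.142432, 0.254243)
phase 2: p=0.4785, T=0.339, ωT=1.226027, cosh=1.850561, sinh=1.557105; start (x,ẋ)=(0.142432, 0.254243) → end (x,ẋ)=(-0.033951, -1.422047)

x = -0.0340, ẋ = -1.4220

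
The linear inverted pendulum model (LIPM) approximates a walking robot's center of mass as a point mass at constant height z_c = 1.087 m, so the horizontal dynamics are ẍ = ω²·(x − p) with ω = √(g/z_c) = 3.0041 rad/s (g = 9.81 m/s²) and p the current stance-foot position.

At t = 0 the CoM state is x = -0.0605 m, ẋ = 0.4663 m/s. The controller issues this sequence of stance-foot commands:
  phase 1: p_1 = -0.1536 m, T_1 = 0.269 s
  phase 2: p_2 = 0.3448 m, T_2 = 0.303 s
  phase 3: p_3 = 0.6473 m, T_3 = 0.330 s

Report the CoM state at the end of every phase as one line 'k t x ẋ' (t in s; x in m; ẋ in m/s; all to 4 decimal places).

phase 1: p=-0.1536, T=0.269, ωT=0.808103, cosh=1.344675, sinh=0.898972; start (x,ẋ)=(-0.060500, 0.466300) → end (x,ẋ)=(0.111129, 0.878448)
phase 2: p=0.3448, T=0.303, ωT=0.910242, cosh=1.443676, sinh=1.041249; start (x,ẋ)=(0.111129, 0.878448) → end (x,ẋ)=(0.311933, 0.537267)
phase 3: p=0.6473, T=0.330, ωT=0.991353, cosh=1.532976, sinh=1.161902; start (x,ẋ)=(0.311933, 0.537267) → end (x,ẋ)=(0.340990, -0.346971)

1 0.2690 0.1111 0.8784
2 0.5720 0.3119 0.5373
3 0.9020 0.3410 -0.3470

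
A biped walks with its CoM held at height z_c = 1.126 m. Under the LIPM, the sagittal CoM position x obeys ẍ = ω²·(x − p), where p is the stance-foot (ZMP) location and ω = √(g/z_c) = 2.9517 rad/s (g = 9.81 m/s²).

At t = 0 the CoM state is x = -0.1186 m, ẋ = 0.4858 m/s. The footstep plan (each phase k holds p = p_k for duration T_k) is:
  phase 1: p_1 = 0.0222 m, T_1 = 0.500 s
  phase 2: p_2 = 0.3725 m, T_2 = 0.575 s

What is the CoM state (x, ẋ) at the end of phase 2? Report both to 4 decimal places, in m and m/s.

phase 1: p=0.0222, T=0.500, ωT=1.475850, cosh=2.301669, sinh=2.073084; start (x,ẋ)=(-0.118600, 0.485800) → end (x,ẋ)=(0.039320, 0.256578)
phase 2: p=0.3725, T=0.575, ωT=1.697227, cosh=2.820991, sinh=2.637801; start (x,ẋ)=(0.039320, 0.256578) → end (x,ẋ)=(-0.338106, -1.870336)

x = -0.3381, ẋ = -1.8703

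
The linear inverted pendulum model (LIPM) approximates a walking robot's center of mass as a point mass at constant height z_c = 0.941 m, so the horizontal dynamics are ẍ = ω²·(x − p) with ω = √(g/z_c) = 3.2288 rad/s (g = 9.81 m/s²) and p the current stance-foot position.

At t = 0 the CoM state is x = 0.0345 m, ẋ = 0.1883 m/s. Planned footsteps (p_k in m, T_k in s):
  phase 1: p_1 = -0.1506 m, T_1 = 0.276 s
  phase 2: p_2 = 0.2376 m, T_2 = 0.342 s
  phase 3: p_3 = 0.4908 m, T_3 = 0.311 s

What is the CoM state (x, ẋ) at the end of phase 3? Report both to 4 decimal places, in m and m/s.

phase 1: p=-0.1506, T=0.276, ωT=0.891149, cosh=1.424056, sinh=1.013872; start (x,ẋ)=(0.034500, 0.188300) → end (x,ẋ)=(0.172121, 0.874091)
phase 2: p=0.2376, T=0.342, ωT=1.104250, cosh=1.674210, sinh=1.342750; start (x,ẋ)=(0.172121, 0.874091) → end (x,ẋ)=(0.491479, 1.179529)
phase 3: p=0.4908, T=0.311, ωT=1.004157, cosh=1.547979, sinh=1.181626; start (x,ẋ)=(0.491479, 1.179529) → end (x,ẋ)=(0.923517, 1.828478)

x = 0.9235, ẋ = 1.8285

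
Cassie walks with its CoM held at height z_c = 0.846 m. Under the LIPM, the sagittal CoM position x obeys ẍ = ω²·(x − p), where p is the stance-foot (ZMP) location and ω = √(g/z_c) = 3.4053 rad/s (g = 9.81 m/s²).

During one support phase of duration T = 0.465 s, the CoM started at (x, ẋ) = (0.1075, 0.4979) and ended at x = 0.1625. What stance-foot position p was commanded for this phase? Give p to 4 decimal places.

p = 0.2935

ωT = 3.4053·0.465 = 1.583465; cosh(ωT) = 2.538534, sinh(ωT) = 2.333271
x(T) = p + (x₀−p)·cosh(ωT) + (ẋ₀/ω)·sinh(ωT) ⇒ p·(1 − cosh) = x(T) − x₀·cosh − (ẋ₀/ω)·sinh
numerator   = 0.1625 − (0.1075)·2.538534 − (0.4979/3.4053)·2.333271 = -0.451548
denominator = 1 − 2.538534 = -1.538534
p = -0.451548 / -1.538534 = 0.2935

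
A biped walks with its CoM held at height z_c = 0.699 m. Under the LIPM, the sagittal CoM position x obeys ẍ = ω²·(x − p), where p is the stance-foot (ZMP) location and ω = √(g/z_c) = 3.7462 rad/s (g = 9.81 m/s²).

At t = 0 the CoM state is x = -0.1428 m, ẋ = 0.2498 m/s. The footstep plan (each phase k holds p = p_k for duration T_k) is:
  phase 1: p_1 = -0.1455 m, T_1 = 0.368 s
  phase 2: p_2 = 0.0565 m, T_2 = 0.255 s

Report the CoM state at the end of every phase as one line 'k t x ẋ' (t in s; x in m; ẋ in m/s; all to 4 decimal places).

1 0.3680 -0.0159 0.5460
2 0.6230 0.1099 0.5145

phase 1: p=-0.1455, T=0.368, ωT=1.378602, cosh=2.110639, sinh=1.858708; start (x,ẋ)=(-0.142800, 0.249800) → end (x,ẋ)=(-0.015861, 0.546038)
phase 2: p=0.0565, T=0.255, ωT=0.955281, cosh=1.492052, sinh=1.107348; start (x,ẋ)=(-0.015861, 0.546038) → end (x,ẋ)=(0.109938, 0.514539)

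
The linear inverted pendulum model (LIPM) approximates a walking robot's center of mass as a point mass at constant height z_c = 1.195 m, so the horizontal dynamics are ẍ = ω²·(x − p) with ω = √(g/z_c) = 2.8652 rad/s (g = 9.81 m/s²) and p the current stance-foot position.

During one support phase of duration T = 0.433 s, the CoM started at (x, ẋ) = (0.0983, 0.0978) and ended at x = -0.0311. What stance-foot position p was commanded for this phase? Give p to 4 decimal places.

p = 0.3083

ωT = 2.8652·0.433 = 1.240632; cosh(ωT) = 1.873499, sinh(ωT) = 1.584298
x(T) = p + (x₀−p)·cosh(ωT) + (ẋ₀/ω)·sinh(ωT) ⇒ p·(1 − cosh) = x(T) − x₀·cosh − (ẋ₀/ω)·sinh
numerator   = -0.0311 − (0.0983)·1.873499 − (0.0978/2.8652)·1.584298 = -0.269343
denominator = 1 − 1.873499 = -0.873499
p = -0.269343 / -0.873499 = 0.3083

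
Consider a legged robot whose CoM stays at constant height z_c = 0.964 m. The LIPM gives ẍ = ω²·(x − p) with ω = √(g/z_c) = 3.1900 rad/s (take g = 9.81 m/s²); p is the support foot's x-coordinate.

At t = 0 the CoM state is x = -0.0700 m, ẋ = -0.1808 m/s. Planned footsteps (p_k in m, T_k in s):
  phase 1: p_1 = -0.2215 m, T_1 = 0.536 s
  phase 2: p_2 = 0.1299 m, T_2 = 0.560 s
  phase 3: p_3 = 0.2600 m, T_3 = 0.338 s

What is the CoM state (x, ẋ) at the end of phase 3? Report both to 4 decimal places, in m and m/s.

phase 1: p=-0.2215, T=0.536, ωT=1.709840, cosh=2.854486, sinh=2.673591; start (x,ẋ)=(-0.070000, -0.180800) → end (x,ẋ)=(0.059423, 0.776015)
phase 2: p=0.1299, T=0.560, ωT=1.786400, cosh=3.067746, sinh=2.900183; start (x,ẋ)=(0.059423, 0.776015) → end (x,ẋ)=(0.619208, 1.728596)
phase 3: p=0.2600, T=0.338, ωT=1.078220, cosh=1.639822, sinh=1.299621; start (x,ẋ)=(0.619208, 1.728596) → end (x,ẋ)=(1.553275, 4.323791)

x = 1.5533, ẋ = 4.3238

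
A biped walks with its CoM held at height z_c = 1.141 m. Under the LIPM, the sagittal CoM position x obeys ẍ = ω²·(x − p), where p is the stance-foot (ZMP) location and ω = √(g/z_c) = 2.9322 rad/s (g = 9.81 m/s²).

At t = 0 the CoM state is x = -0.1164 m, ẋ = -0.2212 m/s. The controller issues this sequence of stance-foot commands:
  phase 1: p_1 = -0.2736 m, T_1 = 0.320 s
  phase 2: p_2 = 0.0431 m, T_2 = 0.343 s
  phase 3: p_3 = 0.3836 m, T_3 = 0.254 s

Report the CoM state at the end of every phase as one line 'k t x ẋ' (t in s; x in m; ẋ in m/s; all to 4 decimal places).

1 0.3200 -0.1236 0.1729
2 0.6630 -0.1455 -0.3109
3 0.9170 -0.3856 -1.6663

phase 1: p=-0.2736, T=0.320, ωT=0.938304, cosh=1.473467, sinh=1.082176; start (x,ẋ)=(-0.116400, -0.221200) → end (x,ẋ)=(-0.123608, 0.172889)
phase 2: p=0.0431, T=0.343, ωT=1.005745, cosh=1.549857, sinh=1.184085; start (x,ẋ)=(-0.123608, 0.172889) → end (x,ẋ)=(-0.145458, -0.310854)
phase 3: p=0.3836, T=0.254, ωT=0.744779, cosh=1.290407, sinh=0.815568; start (x,ẋ)=(-0.145458, -0.310854) → end (x,ẋ)=(-0.385562, -1.666321)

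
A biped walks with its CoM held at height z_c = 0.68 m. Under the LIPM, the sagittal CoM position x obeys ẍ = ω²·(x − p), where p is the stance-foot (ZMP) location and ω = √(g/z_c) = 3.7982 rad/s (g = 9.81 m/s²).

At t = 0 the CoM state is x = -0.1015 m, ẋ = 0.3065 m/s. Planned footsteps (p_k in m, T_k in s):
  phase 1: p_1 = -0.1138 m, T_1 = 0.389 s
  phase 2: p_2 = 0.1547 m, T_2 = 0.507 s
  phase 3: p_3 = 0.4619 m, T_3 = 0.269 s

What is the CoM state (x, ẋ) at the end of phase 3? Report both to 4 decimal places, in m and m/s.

x = 1.2969, ẋ = 3.6483

phase 1: p=-0.1138, T=0.389, ωT=1.477500, cosh=2.305092, sinh=2.076884; start (x,ẋ)=(-0.101500, 0.306500) → end (x,ẋ)=(0.082149, 0.803538)
phase 2: p=0.1547, T=0.507, ωT=1.925687, cosh=3.502819, sinh=3.357043; start (x,ẋ)=(0.082149, 0.803538) → end (x,ẋ)=(0.610776, 1.889573)
phase 3: p=0.4619, T=0.269, ωT=1.021716, cosh=1.568967, sinh=1.208990; start (x,ẋ)=(0.610776, 1.889573) → end (x,ẋ)=(1.296944, 3.648313)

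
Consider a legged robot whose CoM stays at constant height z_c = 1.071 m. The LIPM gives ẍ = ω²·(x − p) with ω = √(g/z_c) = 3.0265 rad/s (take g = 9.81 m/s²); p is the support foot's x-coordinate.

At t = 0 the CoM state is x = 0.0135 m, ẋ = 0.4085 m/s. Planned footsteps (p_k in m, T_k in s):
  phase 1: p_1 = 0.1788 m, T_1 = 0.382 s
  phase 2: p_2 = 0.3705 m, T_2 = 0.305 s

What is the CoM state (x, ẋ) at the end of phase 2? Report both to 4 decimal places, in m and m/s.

phase 1: p=0.1788, T=0.382, ωT=1.156123, cosh=1.746147, sinh=1.431443; start (x,ẋ)=(0.013500, 0.408500) → end (x,ẋ)=(0.083370, -0.002822)
phase 2: p=0.3705, T=0.305, ωT=0.923082, cosh=1.457165, sinh=1.059872; start (x,ẋ)=(0.083370, -0.002822) → end (x,ẋ)=(-0.048884, -0.925140)

x = -0.0489, ẋ = -0.9251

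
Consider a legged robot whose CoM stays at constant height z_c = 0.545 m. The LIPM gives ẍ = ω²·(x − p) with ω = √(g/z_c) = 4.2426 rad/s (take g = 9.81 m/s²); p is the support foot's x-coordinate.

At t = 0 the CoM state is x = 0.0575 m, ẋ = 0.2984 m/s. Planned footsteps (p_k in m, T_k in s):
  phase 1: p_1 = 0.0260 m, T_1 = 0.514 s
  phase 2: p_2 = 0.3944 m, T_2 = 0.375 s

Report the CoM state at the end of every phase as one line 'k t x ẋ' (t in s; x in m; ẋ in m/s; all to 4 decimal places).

phase 1: p=0.0260, T=0.514, ωT=2.180696, cosh=4.482716, sinh=4.369753; start (x,ẋ)=(0.057500, 0.298400) → end (x,ẋ)=(0.474549, 1.921625)
phase 2: p=0.3944, T=0.375, ωT=1.590975, cosh=2.556130, sinh=2.352403; start (x,ẋ)=(0.474549, 1.921625) → end (x,ẋ)=(1.664758, 5.711830)

1 0.5140 0.4745 1.9216
2 0.8890 1.6648 5.7118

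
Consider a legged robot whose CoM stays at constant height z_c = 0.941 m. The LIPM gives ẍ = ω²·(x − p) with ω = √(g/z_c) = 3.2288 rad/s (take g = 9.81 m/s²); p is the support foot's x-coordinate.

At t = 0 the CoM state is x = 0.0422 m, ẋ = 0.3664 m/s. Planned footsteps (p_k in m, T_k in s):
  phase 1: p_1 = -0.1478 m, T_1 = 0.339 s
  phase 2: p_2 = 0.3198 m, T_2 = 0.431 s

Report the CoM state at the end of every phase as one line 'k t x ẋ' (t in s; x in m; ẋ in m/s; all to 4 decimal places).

phase 1: p=-0.1478, T=0.339, ωT=1.094563, cosh=1.661282, sinh=1.326596; start (x,ẋ)=(0.042200, 0.366400) → end (x,ẋ)=(0.318384, 1.422523)
phase 2: p=0.3198, T=0.431, ωT=1.391613, cosh=2.135002, sinh=1.886328; start (x,ẋ)=(0.318384, 1.422523) → end (x,ẋ)=(1.147842, 3.028464)

1 0.3390 0.3184 1.4225
2 0.7700 1.1478 3.0285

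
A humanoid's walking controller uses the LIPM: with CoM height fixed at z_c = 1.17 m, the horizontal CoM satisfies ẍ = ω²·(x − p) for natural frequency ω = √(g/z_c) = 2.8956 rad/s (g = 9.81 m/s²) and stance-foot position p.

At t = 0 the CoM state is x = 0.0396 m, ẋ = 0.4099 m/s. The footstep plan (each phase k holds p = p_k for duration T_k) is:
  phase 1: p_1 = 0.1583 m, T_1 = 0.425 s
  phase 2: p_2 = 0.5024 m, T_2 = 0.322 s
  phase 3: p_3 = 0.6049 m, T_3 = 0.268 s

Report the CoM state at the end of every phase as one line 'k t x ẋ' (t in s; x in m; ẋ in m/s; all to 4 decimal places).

1 0.4250 0.1594 0.2234
2 0.7470 0.0820 -0.7384
3 1.0150 -0.3018 -2.2686

phase 1: p=0.1583, T=0.425, ωT=1.230630, cosh=1.857747, sinh=1.565639; start (x,ẋ)=(0.039600, 0.409900) → end (x,ẋ)=(0.159417, 0.223368)
phase 2: p=0.5024, T=0.322, ωT=0.932383, cosh=1.467086, sinh=1.073471; start (x,ẋ)=(0.159417, 0.223368) → end (x,ẋ)=(0.082022, -0.738409)
phase 3: p=0.6049, T=0.268, ωT=0.776021, cosh=1.316521, sinh=0.856288; start (x,ẋ)=(0.082022, -0.738409) → end (x,ẋ)=(-0.301842, -2.268589)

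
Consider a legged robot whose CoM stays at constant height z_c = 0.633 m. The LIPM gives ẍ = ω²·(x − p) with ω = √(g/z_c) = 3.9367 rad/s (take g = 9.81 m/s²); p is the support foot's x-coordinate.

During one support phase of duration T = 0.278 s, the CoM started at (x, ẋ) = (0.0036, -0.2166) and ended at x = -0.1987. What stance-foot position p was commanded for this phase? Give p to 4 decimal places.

ωT = 3.9367·0.278 = 1.094403; cosh(ωT) = 1.661068, sinh(ωT) = 1.326329
x(T) = p + (x₀−p)·cosh(ωT) + (ẋ₀/ω)·sinh(ωT) ⇒ p·(1 − cosh) = x(T) − x₀·cosh − (ẋ₀/ω)·sinh
numerator   = -0.1987 − (0.0036)·1.661068 − (-0.2166/3.9367)·1.326329 = -0.131704
denominator = 1 − 1.661068 = -0.661068
p = -0.131704 / -0.661068 = 0.1992

p = 0.1992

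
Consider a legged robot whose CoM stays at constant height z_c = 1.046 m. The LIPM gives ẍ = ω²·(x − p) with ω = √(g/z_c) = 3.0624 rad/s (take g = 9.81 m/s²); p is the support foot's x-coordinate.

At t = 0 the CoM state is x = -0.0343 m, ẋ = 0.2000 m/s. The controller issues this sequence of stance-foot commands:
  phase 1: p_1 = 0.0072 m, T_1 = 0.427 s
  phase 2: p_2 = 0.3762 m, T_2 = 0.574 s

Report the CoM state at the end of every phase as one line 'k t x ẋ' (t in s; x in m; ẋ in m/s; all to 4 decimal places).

phase 1: p=0.0072, T=0.427, ωT=1.307645, cosh=1.983956, sinh=1.713499; start (x,ẋ)=(-0.034300, 0.200000) → end (x,ẋ)=(0.036771, 0.179023)
phase 2: p=0.3762, T=0.574, ωT=1.757818, cosh=2.986093, sinh=2.813673; start (x,ẋ)=(0.036771, 0.179023) → end (x,ẋ)=(-0.472882, -2.390137)

1 0.4270 0.0368 0.1790
2 1.0010 -0.4729 -2.3901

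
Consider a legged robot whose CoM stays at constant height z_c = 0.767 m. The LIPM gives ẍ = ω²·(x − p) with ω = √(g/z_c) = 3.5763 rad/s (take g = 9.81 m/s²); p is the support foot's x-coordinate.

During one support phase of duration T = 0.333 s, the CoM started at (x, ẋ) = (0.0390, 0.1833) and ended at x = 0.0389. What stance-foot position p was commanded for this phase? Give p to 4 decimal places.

ωT = 3.5763·0.333 = 1.190908; cosh(ωT) = 1.797006, sinh(ωT) = 1.493061
x(T) = p + (x₀−p)·cosh(ωT) + (ẋ₀/ω)·sinh(ωT) ⇒ p·(1 − cosh) = x(T) − x₀·cosh − (ẋ₀/ω)·sinh
numerator   = 0.0389 − (0.0390)·1.797006 − (0.1833/3.5763)·1.493061 = -0.107709
denominator = 1 − 1.797006 = -0.797006
p = -0.107709 / -0.797006 = 0.1351

p = 0.1351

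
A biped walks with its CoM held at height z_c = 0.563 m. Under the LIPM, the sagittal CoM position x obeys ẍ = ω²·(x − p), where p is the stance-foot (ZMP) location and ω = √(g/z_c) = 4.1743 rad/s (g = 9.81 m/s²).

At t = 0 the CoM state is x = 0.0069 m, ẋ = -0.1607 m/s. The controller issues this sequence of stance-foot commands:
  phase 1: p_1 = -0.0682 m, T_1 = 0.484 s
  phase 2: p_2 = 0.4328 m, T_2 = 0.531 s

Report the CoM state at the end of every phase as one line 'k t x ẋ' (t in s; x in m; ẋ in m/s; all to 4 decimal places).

1 0.4840 0.0773 0.5447
2 1.0150 -0.6258 -4.1980

phase 1: p=-0.0682, T=0.484, ωT=2.020361, cosh=3.836828, sinh=3.704220; start (x,ẋ)=(0.006900, -0.160700) → end (x,ẋ)=(0.077343, 0.544658)
phase 2: p=0.4328, T=0.531, ωT=2.216553, cosh=4.642317, sinh=4.533333; start (x,ẋ)=(0.077343, 0.544658) → end (x,ẋ)=(-0.625842, -4.198021)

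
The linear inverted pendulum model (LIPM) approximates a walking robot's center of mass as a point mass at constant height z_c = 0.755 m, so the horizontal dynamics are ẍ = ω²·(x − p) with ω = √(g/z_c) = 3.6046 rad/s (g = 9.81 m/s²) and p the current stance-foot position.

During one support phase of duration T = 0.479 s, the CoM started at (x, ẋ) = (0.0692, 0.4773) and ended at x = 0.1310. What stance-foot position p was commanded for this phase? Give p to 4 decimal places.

ωT = 3.6046·0.479 = 1.726603; cosh(ωT) = 2.899707, sinh(ωT) = 2.721820
x(T) = p + (x₀−p)·cosh(ωT) + (ẋ₀/ω)·sinh(ωT) ⇒ p·(1 − cosh) = x(T) − x₀·cosh − (ẋ₀/ω)·sinh
numerator   = 0.1310 − (0.0692)·2.899707 − (0.4773/3.6046)·2.721820 = -0.430067
denominator = 1 − 2.899707 = -1.899707
p = -0.430067 / -1.899707 = 0.2264

p = 0.2264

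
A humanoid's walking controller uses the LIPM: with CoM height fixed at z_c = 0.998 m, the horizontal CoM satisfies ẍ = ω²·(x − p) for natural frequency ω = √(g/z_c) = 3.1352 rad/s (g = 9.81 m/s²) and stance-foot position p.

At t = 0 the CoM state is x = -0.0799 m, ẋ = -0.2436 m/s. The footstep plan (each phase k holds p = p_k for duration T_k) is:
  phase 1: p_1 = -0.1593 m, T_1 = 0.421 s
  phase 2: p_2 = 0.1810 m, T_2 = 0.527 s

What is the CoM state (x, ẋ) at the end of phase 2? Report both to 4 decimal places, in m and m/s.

x = -0.7189, ẋ = -2.6422

phase 1: p=-0.1593, T=0.421, ωT=1.319919, cosh=2.005138, sinh=1.737981; start (x,ẋ)=(-0.079900, -0.243600) → end (x,ẋ)=(-0.135130, -0.055807)
phase 2: p=0.1810, T=0.527, ωT=1.652250, cosh=2.705165, sinh=2.513546; start (x,ẋ)=(-0.135130, -0.055807) → end (x,ẋ)=(-0.718927, -2.642225)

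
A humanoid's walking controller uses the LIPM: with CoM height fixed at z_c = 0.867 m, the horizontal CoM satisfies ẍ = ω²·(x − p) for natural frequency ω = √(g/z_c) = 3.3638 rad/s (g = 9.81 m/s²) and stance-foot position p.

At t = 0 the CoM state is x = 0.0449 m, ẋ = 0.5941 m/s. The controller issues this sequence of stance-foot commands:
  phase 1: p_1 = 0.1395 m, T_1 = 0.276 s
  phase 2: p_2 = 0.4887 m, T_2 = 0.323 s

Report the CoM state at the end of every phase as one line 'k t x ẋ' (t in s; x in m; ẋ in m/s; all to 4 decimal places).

phase 1: p=0.1395, T=0.276, ωT=0.928409, cosh=1.462831, sinh=1.067649; start (x,ẋ)=(0.044900, 0.594100) → end (x,ẋ)=(0.189680, 0.529325)
phase 2: p=0.4887, T=0.323, ωT=1.086507, cosh=1.650649, sinh=1.313256; start (x,ẋ)=(0.189680, 0.529325) → end (x,ẋ)=(0.201776, -0.447201)

1 0.2760 0.1897 0.5293
2 0.5990 0.2018 -0.4472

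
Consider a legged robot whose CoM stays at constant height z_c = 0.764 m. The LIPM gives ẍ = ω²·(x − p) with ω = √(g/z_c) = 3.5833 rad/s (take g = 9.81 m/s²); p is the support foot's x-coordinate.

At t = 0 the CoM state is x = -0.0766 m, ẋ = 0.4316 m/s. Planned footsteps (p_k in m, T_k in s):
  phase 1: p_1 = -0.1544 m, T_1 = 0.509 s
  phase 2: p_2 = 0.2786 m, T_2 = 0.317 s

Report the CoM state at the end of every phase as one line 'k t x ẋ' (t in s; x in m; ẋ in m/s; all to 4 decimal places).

phase 1: p=-0.1544, T=0.509, ωT=1.823900, cosh=3.178684, sinh=3.017289; start (x,ẋ)=(-0.076600, 0.431600) → end (x,ẋ)=(0.456327, 2.213082)
phase 2: p=0.2786, T=0.317, ωT=1.135906, cosh=1.717562, sinh=1.396431; start (x,ẋ)=(0.456327, 2.213082) → end (x,ẋ)=(1.446307, 4.690423)

1 0.5090 0.4563 2.2131
2 0.8260 1.4463 4.6904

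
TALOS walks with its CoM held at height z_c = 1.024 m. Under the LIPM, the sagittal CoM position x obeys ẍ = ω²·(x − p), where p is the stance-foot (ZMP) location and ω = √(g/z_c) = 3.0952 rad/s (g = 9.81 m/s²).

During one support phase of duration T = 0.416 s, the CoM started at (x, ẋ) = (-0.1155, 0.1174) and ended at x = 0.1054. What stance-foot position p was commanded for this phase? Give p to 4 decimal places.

p = -0.2812

ωT = 3.0952·0.416 = 1.287603; cosh(ωT) = 1.950011, sinh(ωT) = 1.674079
x(T) = p + (x₀−p)·cosh(ωT) + (ẋ₀/ω)·sinh(ωT) ⇒ p·(1 − cosh) = x(T) − x₀·cosh − (ẋ₀/ω)·sinh
numerator   = 0.1054 − (-0.1155)·1.950011 − (0.1174/3.0952)·1.674079 = 0.267129
denominator = 1 − 1.950011 = -0.950011
p = 0.267129 / -0.950011 = -0.2812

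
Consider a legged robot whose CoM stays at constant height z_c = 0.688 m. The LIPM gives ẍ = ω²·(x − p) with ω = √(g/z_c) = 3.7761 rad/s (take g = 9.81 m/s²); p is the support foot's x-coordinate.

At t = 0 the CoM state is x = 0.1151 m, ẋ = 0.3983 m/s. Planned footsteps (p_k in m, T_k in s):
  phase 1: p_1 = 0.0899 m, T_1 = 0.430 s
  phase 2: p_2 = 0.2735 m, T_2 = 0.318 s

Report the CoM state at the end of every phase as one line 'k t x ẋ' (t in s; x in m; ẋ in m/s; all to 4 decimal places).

phase 1: p=0.0899, T=0.430, ωT=1.623723, cosh=2.634551, sinh=2.437387; start (x,ẋ)=(0.115100, 0.398300) → end (x,ẋ)=(0.413384, 1.281278)
phase 2: p=0.2735, T=0.318, ωT=1.200800, cosh=1.811863, sinh=1.510910; start (x,ẋ)=(0.413384, 1.281278) → end (x,ẋ)=(1.039622, 3.119589)

1 0.4300 0.4134 1.2813
2 0.7480 1.0396 3.1196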